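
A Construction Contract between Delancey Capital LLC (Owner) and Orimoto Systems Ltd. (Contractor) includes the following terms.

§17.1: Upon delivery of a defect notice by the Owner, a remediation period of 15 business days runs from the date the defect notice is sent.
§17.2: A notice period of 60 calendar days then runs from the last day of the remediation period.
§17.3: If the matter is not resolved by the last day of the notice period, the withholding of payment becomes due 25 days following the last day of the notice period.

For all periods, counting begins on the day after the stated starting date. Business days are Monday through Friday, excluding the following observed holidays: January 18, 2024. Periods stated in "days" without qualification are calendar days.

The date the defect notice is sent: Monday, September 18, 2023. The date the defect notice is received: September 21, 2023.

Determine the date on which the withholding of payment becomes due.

The last day of the remediation period: 15 business days after Monday, September 18, 2023, skipping weekends — Sep 19, Sep 20, Sep 21, Sep 22, …, Oct 5, Oct 6, Oct 9 — lands on Monday, October 9, 2023.
The last day of the notice period: 60 calendar days after October 9, 2023 is December 8, 2023.
The date on which the withholding of payment becomes due: December 8, 2023 + 25 days = January 2, 2024.

January 2, 2024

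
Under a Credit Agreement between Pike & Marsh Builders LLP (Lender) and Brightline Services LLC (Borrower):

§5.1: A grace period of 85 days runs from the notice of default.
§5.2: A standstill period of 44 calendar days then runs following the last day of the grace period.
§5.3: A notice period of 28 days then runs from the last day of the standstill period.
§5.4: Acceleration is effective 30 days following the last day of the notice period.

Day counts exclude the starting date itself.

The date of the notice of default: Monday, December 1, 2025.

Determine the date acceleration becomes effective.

June 6, 2026

Adding 85 calendar days to December 1, 2025 gives February 24, 2026, which is the last day of the grace period.
The last day of the standstill period: 44 calendar days after February 24, 2026 is April 9, 2026.
The last day of the notice period: April 9, 2026 + 28 days = May 7, 2026.
Adding 30 calendar days to May 7, 2026 gives June 6, 2026, which is the date acceleration becomes effective.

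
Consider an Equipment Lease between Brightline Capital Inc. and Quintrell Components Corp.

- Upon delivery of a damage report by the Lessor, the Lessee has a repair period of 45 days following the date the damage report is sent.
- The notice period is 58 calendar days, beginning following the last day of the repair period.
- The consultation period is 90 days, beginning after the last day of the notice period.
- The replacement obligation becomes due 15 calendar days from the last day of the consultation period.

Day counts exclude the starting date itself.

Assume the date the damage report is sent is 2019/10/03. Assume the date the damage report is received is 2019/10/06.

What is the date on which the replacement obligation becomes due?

Adding 45 calendar days to 2019/10/03 gives 2019/11/17, which is the last day of the repair period.
Adding 58 calendar days to 2019/11/17 gives 2020/01/14, which is the last day of the notice period.
The last day of the consultation period: 2020/01/14 + 90 days = 2020/04/13.
The date on which the replacement obligation becomes due: 2020/04/13 + 15 days = 2020/04/28.

2020/04/28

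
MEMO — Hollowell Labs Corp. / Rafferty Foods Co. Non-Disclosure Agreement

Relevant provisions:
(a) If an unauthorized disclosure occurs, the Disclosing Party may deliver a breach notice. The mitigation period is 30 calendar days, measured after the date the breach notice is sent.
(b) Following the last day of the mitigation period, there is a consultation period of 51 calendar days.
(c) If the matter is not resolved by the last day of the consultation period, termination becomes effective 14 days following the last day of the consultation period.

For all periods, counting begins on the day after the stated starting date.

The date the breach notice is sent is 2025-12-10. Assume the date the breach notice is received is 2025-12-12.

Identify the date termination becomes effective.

The last day of the mitigation period: 2025-12-10 + 30 days = 2026-01-09.
Adding 51 calendar days to 2026-01-09 gives 2026-03-01, which is the last day of the consultation period.
The date termination becomes effective: 2026-03-01 + 14 days = 2026-03-15.

2026-03-15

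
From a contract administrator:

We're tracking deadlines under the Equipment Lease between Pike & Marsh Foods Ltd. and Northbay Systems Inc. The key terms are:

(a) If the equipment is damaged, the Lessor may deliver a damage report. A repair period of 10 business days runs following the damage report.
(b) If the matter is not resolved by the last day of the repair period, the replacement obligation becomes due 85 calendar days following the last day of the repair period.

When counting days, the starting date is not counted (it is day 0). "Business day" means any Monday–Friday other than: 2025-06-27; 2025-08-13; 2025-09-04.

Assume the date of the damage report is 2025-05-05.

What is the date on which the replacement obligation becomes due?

2025-08-12

The last day of the repair period: counting 10 business days from Monday, 2025-05-05 (May 6, May 7, May 8, May 9, May 12, May 13, May 14, May 15, May 16, May 19, skipping weekends) reaches Monday, 2025-05-19.
The date on which the replacement obligation becomes due: 85 calendar days after 2025-05-19 is 2025-08-12.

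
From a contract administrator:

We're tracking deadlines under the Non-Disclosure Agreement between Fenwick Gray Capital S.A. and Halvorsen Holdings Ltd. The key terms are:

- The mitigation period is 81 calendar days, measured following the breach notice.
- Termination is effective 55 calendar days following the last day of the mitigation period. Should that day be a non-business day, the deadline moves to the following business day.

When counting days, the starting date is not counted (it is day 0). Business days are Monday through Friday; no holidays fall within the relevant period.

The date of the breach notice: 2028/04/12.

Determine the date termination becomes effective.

Adding 81 calendar days to 2028/04/12 gives 2028/07/02, which is the last day of the mitigation period.
Adding 55 calendar days to 2028/07/02 gives 2028/08/26, which is the date termination becomes effective. That falls on a Saturday, so it rolls to the next business day, Monday, 2028/08/28.

2028/08/28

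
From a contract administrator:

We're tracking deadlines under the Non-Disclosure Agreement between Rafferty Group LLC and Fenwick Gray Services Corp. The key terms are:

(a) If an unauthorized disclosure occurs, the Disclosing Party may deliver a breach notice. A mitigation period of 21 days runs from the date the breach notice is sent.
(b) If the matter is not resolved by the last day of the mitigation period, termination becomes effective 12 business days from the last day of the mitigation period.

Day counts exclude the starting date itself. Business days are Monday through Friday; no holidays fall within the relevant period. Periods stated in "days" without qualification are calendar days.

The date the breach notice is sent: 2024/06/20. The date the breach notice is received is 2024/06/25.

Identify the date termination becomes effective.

2024/07/29

The last day of the mitigation period: 2024/06/20 + 21 days = 2024/07/11.
The date termination becomes effective: counting 12 business days from Thursday, 2024/07/11 (Jul 12, Jul 15, Jul 16, Jul 17, …, Jul 25, Jul 26, Jul 29, skipping weekends) reaches Monday, 2024/07/29.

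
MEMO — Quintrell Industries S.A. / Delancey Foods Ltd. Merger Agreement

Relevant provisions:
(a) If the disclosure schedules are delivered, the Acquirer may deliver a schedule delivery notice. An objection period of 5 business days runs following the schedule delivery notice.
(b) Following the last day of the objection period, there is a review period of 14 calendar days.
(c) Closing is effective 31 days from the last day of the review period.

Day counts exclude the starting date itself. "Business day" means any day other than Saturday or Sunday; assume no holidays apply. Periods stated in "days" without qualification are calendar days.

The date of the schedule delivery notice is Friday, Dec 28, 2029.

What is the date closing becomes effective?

Feb 18, 2030

The last day of the objection period: counting 5 business days from Friday, Dec 28, 2029 (Dec 31, Jan 1, Jan 2, Jan 3, Jan 4, skipping weekends) reaches Friday, Jan 4, 2030.
The last day of the review period: Jan 4, 2030 + 14 days = Jan 18, 2030.
Adding 31 calendar days to Jan 18, 2030 gives Feb 18, 2030, which is the date closing becomes effective.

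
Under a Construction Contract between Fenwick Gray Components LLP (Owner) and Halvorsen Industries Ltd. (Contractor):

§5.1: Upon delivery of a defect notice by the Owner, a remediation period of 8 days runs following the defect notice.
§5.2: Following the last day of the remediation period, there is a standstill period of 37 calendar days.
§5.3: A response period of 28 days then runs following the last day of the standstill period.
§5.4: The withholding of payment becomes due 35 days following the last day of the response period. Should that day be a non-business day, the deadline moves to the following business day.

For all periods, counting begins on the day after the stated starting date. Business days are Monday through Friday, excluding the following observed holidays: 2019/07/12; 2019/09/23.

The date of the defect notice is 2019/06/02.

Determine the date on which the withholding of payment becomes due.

2019/09/18

The last day of the remediation period: 2019/06/02 + 8 days = 2019/06/10.
Adding 37 calendar days to 2019/06/10 gives 2019/07/17, which is the last day of the standstill period.
Adding 28 calendar days to 2019/07/17 gives 2019/08/14, which is the last day of the response period.
Adding 35 calendar days to 2019/08/14 gives 2019/09/18, which is the date on which the withholding of payment becomes due. 2019/09/18 is a Wednesday and is not a listed holiday, so no roll-forward applies.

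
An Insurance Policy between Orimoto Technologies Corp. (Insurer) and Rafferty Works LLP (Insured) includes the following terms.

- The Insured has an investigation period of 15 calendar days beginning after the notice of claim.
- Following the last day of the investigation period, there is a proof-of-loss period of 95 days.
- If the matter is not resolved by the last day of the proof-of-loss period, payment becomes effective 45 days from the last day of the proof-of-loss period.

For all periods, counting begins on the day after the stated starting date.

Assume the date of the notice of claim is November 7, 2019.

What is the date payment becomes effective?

Adding 15 calendar days to November 7, 2019 gives November 22, 2019, which is the last day of the investigation period.
Adding 95 calendar days to November 22, 2019 gives February 25, 2020, which is the last day of the proof-of-loss period.
The date payment becomes effective: 45 calendar days after February 25, 2020 is April 10, 2020.

April 10, 2020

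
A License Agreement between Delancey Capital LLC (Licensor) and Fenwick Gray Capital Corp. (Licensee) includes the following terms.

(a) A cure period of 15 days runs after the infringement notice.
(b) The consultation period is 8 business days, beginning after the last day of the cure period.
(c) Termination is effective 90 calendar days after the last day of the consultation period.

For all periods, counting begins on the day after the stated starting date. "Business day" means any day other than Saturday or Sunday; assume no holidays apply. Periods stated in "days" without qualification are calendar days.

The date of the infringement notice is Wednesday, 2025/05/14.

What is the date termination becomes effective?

Adding 15 calendar days to 2025/05/14 gives 2025/05/29, which is the last day of the cure period.
The last day of the consultation period: 8 business days after Thursday, 2025/05/29, skipping weekends — May 30, Jun 2, Jun 3, Jun 4, Jun 5, Jun 6, Jun 9, Jun 10 — lands on Tuesday, 2025/06/10.
The date termination becomes effective: 2025/06/10 + 90 days = 2025/09/08.

2025/09/08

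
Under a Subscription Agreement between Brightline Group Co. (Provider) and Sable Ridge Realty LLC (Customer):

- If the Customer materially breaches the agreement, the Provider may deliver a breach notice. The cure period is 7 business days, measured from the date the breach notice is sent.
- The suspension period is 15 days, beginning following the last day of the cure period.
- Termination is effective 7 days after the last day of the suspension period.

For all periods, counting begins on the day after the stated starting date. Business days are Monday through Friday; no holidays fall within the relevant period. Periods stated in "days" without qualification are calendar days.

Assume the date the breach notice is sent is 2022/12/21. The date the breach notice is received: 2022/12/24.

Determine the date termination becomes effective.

2023/01/21

The last day of the cure period: 7 business days after Wednesday, 2022/12/21, skipping weekends — Dec 22, Dec 23, Dec 26, Dec 27, Dec 28, Dec 29, Dec 30 — lands on Friday, 2022/12/30.
The last day of the suspension period: 2022/12/30 + 15 days = 2023/01/14.
The date termination becomes effective: 2023/01/14 + 7 days = 2023/01/21.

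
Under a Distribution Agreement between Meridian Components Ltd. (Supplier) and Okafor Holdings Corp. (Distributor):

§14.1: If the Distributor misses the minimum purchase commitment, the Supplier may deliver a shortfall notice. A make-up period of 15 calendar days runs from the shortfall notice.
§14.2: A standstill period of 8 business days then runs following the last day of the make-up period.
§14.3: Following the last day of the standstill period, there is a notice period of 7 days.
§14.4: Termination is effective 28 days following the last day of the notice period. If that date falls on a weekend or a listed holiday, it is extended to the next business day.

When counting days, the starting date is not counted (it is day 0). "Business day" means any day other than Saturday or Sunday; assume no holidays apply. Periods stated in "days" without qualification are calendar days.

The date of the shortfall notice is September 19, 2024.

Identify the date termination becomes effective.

November 20, 2024

The last day of the make-up period: September 19, 2024 + 15 days = October 4, 2024.
From Friday, October 4, 2024, 8 business days (Oct 7, Oct 8, Oct 9, Oct 10, Oct 11, Oct 14, Oct 15, Oct 16, skipping weekends) brings us to Wednesday, October 16, 2024, which is the last day of the standstill period.
The last day of the notice period: 7 calendar days after October 16, 2024 is October 23, 2024.
The date termination becomes effective: 28 calendar days after October 23, 2024 is November 20, 2024. November 20, 2024 is a Wednesday, so no roll-forward applies.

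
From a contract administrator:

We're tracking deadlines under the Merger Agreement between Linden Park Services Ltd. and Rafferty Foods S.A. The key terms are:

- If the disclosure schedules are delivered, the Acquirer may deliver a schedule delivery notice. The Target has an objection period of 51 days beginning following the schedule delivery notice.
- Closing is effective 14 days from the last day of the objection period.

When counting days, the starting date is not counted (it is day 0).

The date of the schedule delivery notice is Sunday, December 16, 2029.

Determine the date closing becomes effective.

February 19, 2030

The last day of the objection period: December 16, 2029 + 51 days = February 5, 2030.
Adding 14 calendar days to February 5, 2030 gives February 19, 2030, which is the date closing becomes effective.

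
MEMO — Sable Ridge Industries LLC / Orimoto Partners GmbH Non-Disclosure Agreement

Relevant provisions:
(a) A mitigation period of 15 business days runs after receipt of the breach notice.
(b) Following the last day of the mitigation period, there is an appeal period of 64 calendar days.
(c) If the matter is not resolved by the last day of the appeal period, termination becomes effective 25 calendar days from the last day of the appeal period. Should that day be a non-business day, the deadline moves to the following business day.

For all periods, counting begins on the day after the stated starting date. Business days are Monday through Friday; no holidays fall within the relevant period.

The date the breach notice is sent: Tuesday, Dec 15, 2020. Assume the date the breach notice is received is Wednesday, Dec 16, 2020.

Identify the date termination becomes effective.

Apr 5, 2021

The last day of the mitigation period: counting 15 business days from Wednesday, Dec 16, 2020 (Dec 17, Dec 18, Dec 21, Dec 22, …, Jan 4, Jan 5, Jan 6, skipping weekends) reaches Wednesday, Jan 6, 2021.
Adding 64 calendar days to Jan 6, 2021 gives Mar 11, 2021, which is the last day of the appeal period.
The date termination becomes effective: 25 calendar days after Mar 11, 2021 is Apr 5, 2021. Apr 5, 2021 is a Monday, so no roll-forward applies.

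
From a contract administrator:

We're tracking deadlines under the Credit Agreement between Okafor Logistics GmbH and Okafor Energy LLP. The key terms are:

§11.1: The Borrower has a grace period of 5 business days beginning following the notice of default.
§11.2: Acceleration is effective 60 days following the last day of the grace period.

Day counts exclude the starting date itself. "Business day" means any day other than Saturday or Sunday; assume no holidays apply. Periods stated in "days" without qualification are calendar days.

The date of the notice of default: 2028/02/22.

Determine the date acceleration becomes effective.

From Tuesday, 2028/02/22, 5 business days (Feb 23, Feb 24, Feb 25, Feb 28, Feb 29, skipping weekends) brings us to Tuesday, 2028/02/29, which is the last day of the grace period.
Adding 60 calendar days to 2028/02/29 gives 2028/04/29, which is the date acceleration becomes effective.

2028/04/29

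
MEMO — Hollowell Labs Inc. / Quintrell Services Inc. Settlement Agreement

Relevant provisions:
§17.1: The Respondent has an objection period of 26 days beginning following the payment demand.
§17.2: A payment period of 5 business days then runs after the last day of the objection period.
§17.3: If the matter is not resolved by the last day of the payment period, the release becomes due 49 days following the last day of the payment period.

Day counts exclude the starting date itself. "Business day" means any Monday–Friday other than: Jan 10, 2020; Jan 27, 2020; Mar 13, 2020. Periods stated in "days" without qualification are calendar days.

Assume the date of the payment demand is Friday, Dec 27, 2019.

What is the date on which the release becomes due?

The last day of the objection period: Dec 27, 2019 + 26 days = Jan 22, 2020.
The last day of the payment period: 5 business days after Wednesday, Jan 22, 2020, skipping weekends and the listed holiday on Jan 27 — Jan 23, Jan 24, Jan 28, Jan 29, Jan 30 — lands on Thursday, Jan 30, 2020.
Adding 49 calendar days to Jan 30, 2020 gives Mar 19, 2020, which is the date on which the release becomes due.

Mar 19, 2020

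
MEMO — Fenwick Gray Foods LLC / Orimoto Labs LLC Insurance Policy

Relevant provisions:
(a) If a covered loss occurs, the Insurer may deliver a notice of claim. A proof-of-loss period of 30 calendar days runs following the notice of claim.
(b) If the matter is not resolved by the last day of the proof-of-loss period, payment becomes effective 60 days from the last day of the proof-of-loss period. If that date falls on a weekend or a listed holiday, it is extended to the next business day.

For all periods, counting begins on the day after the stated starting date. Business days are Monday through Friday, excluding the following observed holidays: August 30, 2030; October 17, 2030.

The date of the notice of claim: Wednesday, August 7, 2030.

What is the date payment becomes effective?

November 5, 2030

The last day of the proof-of-loss period: August 7, 2030 + 30 days = September 6, 2030.
The date payment becomes effective: 60 calendar days after September 6, 2030 is November 5, 2030. November 5, 2030 is a Tuesday and is not a listed holiday, so no roll-forward applies.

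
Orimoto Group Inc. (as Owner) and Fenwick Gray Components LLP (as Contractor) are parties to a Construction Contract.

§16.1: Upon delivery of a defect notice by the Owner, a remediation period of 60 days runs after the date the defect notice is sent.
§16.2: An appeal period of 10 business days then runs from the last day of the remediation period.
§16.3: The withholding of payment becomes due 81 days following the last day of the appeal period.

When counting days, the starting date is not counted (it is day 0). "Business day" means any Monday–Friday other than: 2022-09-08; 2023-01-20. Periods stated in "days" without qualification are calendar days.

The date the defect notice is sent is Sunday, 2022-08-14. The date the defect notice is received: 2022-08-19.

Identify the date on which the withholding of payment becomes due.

2023-01-16

Adding 60 calendar days to 2022-08-14 gives 2022-10-13, which is the last day of the remediation period.
From Thursday, 2022-10-13, 10 business days (Oct 14, Oct 17, Oct 18, Oct 19, Oct 20, Oct 21, Oct 24, Oct 25, Oct 26, Oct 27, skipping weekends) brings us to Thursday, 2022-10-27, which is the last day of the appeal period.
Adding 81 calendar days to 2022-10-27 gives 2023-01-16, which is the date on which the withholding of payment becomes due.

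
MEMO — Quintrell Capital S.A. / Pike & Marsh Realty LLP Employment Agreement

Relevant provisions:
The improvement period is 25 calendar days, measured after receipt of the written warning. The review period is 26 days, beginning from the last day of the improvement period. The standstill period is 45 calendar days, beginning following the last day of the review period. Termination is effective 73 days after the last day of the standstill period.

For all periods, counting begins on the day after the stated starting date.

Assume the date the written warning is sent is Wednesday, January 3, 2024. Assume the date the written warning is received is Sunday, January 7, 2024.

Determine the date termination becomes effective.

The last day of the improvement period: 25 calendar days after January 7, 2024 is February 1, 2024.
Adding 26 calendar days to February 1, 2024 gives February 27, 2024, which is the last day of the review period.
The last day of the standstill period: February 27, 2024 + 45 days = April 12, 2024.
Adding 73 calendar days to April 12, 2024 gives June 24, 2024, which is the date termination becomes effective.

June 24, 2024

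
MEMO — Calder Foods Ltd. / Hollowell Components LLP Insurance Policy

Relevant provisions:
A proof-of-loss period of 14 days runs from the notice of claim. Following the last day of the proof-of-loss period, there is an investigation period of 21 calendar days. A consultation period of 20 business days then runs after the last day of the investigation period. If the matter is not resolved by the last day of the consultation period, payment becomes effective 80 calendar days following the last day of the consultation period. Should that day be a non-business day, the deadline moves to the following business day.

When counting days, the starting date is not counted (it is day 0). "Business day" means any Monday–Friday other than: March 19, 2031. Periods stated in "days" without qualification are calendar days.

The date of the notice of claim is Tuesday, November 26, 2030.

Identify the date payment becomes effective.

April 18, 2031

The last day of the proof-of-loss period: November 26, 2030 + 14 days = December 10, 2030.
Adding 21 calendar days to December 10, 2030 gives December 31, 2030, which is the last day of the investigation period.
The last day of the consultation period: counting 20 business days from Tuesday, December 31, 2030 (Jan 1, Jan 2, Jan 3, Jan 6, …, Jan 24, Jan 27, Jan 28, skipping weekends) reaches Tuesday, January 28, 2031.
Adding 80 calendar days to January 28, 2031 gives April 18, 2031, which is the date payment becomes effective. April 18, 2031 is a Friday and is not a listed holiday, so no roll-forward applies.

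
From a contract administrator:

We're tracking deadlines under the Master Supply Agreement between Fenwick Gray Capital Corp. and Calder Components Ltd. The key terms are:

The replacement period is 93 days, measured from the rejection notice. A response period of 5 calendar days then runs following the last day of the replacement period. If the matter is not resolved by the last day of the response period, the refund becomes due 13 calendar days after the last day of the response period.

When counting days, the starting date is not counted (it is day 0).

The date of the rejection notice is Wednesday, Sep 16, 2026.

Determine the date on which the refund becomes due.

Jan 5, 2027

The last day of the replacement period: 93 calendar days after Sep 16, 2026 is Dec 18, 2026.
The last day of the response period: Dec 18, 2026 + 5 days = Dec 23, 2026.
The date on which the refund becomes due: 13 calendar days after Dec 23, 2026 is Jan 5, 2027.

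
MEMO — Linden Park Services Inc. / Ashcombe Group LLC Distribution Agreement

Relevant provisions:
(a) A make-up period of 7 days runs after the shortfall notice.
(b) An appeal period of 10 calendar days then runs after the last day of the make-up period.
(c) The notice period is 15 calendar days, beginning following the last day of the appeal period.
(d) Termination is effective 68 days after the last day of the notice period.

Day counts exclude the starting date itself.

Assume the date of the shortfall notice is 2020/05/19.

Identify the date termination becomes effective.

Adding 7 calendar days to 2020/05/19 gives 2020/05/26, which is the last day of the make-up period.
The last day of the appeal period: 10 calendar days after 2020/05/26 is 2020/06/05.
Adding 15 calendar days to 2020/06/05 gives 2020/06/20, which is the last day of the notice period.
The date termination becomes effective: 68 calendar days after 2020/06/20 is 2020/08/27.

2020/08/27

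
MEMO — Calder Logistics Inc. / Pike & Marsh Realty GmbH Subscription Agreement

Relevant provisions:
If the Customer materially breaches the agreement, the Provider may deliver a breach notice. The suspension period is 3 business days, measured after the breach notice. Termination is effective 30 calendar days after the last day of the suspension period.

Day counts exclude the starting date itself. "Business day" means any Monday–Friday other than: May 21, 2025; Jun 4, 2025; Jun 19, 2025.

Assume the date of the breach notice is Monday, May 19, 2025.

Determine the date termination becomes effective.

Jun 22, 2025

The last day of the suspension period: counting 3 business days from Monday, May 19, 2025 (May 20, May 22, May 23, skipping weekends and the listed holiday on May 21) reaches Friday, May 23, 2025.
The date termination becomes effective: May 23, 2025 + 30 days = Jun 22, 2025.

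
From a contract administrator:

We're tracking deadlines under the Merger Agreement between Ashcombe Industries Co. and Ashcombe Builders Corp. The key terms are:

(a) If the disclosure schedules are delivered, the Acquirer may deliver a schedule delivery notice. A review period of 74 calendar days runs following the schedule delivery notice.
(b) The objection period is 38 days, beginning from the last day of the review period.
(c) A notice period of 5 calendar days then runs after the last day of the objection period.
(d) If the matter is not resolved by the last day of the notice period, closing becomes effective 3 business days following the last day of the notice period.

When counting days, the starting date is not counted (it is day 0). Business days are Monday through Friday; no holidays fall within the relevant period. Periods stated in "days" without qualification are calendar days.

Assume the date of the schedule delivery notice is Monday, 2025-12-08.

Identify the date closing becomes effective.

The last day of the review period: 74 calendar days after 2025-12-08 is 2026-02-20.
The last day of the objection period: 2026-02-20 + 38 days = 2026-03-30.
The last day of the notice period: 2026-03-30 + 5 days = 2026-04-04.
From Saturday, 2026-04-04, 3 business days (Apr 6, Apr 7, Apr 8, skipping weekends) brings us to Wednesday, 2026-04-08, which is the date closing becomes effective.

2026-04-08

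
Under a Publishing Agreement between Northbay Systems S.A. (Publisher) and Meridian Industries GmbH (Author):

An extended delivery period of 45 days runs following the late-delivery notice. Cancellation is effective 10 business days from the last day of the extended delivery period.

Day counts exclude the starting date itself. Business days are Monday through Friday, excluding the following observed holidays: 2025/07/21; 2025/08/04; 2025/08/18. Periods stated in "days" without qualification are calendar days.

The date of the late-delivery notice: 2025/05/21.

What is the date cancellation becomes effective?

The last day of the extended delivery period: 45 calendar days after 2025/05/21 is 2025/07/05.
The date cancellation becomes effective: 10 business days after Saturday, 2025/07/05, skipping weekends — Jul 7, Jul 8, Jul 9, Jul 10, Jul 11, Jul 14, Jul 15, Jul 16, Jul 17, Jul 18 — lands on Friday, 2025/07/18.

2025/07/18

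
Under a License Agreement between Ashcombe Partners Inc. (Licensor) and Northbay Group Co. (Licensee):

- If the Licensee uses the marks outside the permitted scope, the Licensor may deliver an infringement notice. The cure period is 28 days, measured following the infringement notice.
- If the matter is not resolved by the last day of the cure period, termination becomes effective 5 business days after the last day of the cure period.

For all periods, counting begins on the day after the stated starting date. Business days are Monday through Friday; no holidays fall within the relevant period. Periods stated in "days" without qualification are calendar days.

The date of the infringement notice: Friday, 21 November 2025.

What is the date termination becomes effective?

Adding 28 calendar days to 21 November 2025 gives 19 December 2025, which is the last day of the cure period.
The date termination becomes effective: 5 business days after Friday, 19 December 2025, skipping weekends — Dec 22, Dec 23, Dec 24, Dec 25, Dec 26 — lands on Friday, 26 December 2025.

26 December 2025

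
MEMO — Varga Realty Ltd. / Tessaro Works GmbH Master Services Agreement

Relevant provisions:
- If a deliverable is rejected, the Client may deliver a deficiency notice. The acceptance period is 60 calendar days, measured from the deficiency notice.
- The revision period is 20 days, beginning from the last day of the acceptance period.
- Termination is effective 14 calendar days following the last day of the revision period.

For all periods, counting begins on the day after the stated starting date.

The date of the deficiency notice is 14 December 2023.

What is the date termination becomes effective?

Adding 60 calendar days to 14 December 2023 gives 12 February 2024, which is the last day of the acceptance period.
Adding 20 calendar days to 12 February 2024 gives 3 March 2024, which is the last day of the revision period.
The date termination becomes effective: 14 calendar days after 3 March 2024 is 17 March 2024.

17 March 2024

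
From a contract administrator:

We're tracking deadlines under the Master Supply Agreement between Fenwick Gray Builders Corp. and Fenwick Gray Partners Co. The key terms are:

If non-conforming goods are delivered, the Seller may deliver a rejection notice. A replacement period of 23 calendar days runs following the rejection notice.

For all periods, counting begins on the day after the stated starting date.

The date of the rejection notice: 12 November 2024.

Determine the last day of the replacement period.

Adding 23 calendar days to 12 November 2024 gives 5 December 2024, which is the last day of the replacement period.

5 December 2024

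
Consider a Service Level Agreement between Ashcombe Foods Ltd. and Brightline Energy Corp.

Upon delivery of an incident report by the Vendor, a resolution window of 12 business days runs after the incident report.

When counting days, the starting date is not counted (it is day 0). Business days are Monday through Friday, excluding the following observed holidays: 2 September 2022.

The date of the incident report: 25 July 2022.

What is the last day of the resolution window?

The last day of the resolution window: counting 12 business days from Monday, 25 July 2022 (Jul 26, Jul 27, Jul 28, Jul 29, …, Aug 8, Aug 9, Aug 10, skipping weekends) reaches Wednesday, 10 August 2022.

10 August 2022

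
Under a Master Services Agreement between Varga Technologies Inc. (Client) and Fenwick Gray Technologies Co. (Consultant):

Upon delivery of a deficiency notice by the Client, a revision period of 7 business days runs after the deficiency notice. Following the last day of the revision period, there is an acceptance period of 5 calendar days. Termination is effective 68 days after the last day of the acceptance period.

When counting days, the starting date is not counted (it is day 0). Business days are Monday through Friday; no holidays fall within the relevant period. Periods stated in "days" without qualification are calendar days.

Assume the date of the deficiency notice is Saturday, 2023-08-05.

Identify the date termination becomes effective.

From Saturday, 2023-08-05, 7 business days (Aug 7, Aug 8, Aug 9, Aug 10, Aug 11, Aug 14, Aug 15, skipping weekends) brings us to Tuesday, 2023-08-15, which is the last day of the revision period.
Adding 5 calendar days to 2023-08-15 gives 2023-08-20, which is the last day of the acceptance period.
Adding 68 calendar days to 2023-08-20 gives 2023-10-27, which is the date termination becomes effective.

2023-10-27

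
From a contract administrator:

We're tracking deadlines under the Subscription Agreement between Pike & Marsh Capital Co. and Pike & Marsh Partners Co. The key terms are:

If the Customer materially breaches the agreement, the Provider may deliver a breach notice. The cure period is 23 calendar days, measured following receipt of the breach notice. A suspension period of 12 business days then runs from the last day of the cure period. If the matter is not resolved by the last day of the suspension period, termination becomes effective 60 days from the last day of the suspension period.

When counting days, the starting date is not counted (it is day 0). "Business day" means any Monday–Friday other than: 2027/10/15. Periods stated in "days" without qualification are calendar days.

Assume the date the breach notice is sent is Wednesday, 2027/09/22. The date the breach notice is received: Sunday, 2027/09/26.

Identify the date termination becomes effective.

2028/01/03

Adding 23 calendar days to 2027/09/26 gives 2027/10/19, which is the last day of the cure period.
The last day of the suspension period: counting 12 business days from Tuesday, 2027/10/19 (Oct 20, Oct 21, Oct 22, Oct 25, …, Nov 2, Nov 3, Nov 4, skipping weekends) reaches Thursday, 2027/11/04.
The date termination becomes effective: 2027/11/04 + 60 days = 2028/01/03.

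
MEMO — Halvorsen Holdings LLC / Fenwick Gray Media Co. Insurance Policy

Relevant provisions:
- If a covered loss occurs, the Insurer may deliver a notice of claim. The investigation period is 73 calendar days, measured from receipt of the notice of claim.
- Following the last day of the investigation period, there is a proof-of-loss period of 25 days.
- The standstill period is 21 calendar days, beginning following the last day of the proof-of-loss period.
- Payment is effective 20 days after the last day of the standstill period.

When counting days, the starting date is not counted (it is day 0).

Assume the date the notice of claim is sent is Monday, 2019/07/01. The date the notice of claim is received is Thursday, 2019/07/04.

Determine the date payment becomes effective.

The last day of the investigation period: 2019/07/04 + 73 days = 2019/09/15.
The last day of the proof-of-loss period: 2019/09/15 + 25 days = 2019/10/10.
The last day of the standstill period: 21 calendar days after 2019/10/10 is 2019/10/31.
Adding 20 calendar days to 2019/10/31 gives 2019/11/20, which is the date payment becomes effective.

2019/11/20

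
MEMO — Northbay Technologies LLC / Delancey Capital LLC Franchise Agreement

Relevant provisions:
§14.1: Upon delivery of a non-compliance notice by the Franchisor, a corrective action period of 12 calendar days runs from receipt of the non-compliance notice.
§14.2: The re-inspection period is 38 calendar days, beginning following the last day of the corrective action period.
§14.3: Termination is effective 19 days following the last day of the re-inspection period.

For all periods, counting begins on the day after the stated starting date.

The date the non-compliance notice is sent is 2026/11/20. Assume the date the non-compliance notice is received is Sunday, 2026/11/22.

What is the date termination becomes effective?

2027/01/30

The last day of the corrective action period: 2026/11/22 + 12 days = 2026/12/04.
Adding 38 calendar days to 2026/12/04 gives 2027/01/11, which is the last day of the re-inspection period.
The date termination becomes effective: 19 calendar days after 2027/01/11 is 2027/01/30.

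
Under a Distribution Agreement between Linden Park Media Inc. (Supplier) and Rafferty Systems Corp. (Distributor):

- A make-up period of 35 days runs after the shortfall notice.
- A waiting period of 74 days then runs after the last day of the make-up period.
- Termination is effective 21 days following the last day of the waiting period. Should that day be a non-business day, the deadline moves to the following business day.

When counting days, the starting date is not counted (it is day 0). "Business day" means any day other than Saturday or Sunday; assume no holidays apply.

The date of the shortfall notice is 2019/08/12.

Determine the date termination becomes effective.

The last day of the make-up period: 35 calendar days after 2019/08/12 is 2019/09/16.
Adding 74 calendar days to 2019/09/16 gives 2019/11/29, which is the last day of the waiting period.
Adding 21 calendar days to 2019/11/29 gives 2019/12/20, which is the date termination becomes effective. 2019/12/20 is a Friday, so no roll-forward applies.

2019/12/20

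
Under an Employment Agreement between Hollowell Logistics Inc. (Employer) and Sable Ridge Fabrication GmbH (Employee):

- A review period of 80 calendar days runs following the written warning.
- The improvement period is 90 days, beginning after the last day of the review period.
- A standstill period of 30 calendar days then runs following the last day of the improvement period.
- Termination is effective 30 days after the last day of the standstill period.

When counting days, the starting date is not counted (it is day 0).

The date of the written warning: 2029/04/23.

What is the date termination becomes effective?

The last day of the review period: 80 calendar days after 2029/04/23 is 2029/07/12.
The last day of the improvement period: 2029/07/12 + 90 days = 2029/10/10.
The last day of the standstill period: 30 calendar days after 2029/10/10 is 2029/11/09.
Adding 30 calendar days to 2029/11/09 gives 2029/12/09, which is the date termination becomes effective.

2029/12/09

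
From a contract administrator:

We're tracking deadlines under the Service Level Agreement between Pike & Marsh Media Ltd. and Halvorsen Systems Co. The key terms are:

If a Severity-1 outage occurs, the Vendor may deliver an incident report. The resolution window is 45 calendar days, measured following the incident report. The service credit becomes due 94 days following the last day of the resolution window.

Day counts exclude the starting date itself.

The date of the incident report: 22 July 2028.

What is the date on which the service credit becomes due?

Adding 45 calendar days to 22 July 2028 gives 5 September 2028, which is the last day of the resolution window.
The date on which the service credit becomes due: 94 calendar days after 5 September 2028 is 8 December 2028.

8 December 2028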